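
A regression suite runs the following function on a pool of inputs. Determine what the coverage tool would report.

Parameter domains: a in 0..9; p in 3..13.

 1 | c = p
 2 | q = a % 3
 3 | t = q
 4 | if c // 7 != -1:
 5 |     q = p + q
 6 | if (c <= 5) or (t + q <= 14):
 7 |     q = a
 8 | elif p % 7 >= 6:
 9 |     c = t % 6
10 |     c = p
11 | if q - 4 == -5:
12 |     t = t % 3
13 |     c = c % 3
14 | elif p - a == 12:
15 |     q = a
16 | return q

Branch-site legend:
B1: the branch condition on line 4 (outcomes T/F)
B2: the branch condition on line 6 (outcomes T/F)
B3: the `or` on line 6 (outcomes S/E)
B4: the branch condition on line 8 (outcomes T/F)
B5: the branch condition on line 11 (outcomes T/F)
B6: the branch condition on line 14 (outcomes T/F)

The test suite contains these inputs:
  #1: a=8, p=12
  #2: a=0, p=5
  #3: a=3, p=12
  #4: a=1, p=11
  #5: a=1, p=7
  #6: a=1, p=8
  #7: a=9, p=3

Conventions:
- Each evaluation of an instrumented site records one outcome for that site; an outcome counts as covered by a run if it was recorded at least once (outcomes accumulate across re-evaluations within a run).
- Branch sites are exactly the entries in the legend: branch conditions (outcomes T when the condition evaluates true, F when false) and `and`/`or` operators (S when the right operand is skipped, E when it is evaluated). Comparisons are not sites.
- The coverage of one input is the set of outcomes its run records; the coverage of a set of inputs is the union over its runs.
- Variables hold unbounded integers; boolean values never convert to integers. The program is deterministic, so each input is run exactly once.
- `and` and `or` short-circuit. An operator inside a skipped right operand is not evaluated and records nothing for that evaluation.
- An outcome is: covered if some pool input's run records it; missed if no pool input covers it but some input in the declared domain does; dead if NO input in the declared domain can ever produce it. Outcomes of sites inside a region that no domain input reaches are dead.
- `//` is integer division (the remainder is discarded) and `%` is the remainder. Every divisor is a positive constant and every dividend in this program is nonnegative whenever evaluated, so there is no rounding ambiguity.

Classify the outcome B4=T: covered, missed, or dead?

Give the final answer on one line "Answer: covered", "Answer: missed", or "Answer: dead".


no pool input records B4=T
but domain input (a=1, p=13) does record it -> reachable, so missed
Answer: missed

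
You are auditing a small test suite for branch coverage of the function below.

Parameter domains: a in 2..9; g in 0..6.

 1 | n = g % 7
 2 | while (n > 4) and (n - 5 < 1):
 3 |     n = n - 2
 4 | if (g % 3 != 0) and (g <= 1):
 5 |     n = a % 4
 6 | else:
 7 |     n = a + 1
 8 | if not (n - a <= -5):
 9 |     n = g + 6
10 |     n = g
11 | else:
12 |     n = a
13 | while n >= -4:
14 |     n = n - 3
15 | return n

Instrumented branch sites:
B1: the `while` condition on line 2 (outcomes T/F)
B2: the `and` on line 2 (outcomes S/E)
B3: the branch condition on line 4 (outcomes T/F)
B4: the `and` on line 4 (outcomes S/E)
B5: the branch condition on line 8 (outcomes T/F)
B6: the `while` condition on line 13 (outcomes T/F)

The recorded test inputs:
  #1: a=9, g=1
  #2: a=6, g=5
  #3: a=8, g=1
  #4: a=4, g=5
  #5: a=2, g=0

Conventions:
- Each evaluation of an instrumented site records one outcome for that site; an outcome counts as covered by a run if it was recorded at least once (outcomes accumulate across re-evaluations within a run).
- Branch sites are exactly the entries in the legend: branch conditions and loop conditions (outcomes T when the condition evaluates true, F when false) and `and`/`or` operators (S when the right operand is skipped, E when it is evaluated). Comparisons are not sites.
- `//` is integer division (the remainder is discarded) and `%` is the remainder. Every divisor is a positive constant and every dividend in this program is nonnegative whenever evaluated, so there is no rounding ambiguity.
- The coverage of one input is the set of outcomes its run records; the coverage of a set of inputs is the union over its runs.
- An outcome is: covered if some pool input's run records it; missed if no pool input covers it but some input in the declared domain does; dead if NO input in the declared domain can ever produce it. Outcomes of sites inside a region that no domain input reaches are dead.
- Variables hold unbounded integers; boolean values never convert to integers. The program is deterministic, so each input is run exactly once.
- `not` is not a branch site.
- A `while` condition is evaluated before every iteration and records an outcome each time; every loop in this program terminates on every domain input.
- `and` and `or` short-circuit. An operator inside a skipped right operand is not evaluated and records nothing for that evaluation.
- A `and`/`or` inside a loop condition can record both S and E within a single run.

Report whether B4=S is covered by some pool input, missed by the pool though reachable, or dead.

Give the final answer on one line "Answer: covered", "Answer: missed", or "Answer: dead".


B4=S is recorded by pool input(s) 5 -> covered
Answer: covered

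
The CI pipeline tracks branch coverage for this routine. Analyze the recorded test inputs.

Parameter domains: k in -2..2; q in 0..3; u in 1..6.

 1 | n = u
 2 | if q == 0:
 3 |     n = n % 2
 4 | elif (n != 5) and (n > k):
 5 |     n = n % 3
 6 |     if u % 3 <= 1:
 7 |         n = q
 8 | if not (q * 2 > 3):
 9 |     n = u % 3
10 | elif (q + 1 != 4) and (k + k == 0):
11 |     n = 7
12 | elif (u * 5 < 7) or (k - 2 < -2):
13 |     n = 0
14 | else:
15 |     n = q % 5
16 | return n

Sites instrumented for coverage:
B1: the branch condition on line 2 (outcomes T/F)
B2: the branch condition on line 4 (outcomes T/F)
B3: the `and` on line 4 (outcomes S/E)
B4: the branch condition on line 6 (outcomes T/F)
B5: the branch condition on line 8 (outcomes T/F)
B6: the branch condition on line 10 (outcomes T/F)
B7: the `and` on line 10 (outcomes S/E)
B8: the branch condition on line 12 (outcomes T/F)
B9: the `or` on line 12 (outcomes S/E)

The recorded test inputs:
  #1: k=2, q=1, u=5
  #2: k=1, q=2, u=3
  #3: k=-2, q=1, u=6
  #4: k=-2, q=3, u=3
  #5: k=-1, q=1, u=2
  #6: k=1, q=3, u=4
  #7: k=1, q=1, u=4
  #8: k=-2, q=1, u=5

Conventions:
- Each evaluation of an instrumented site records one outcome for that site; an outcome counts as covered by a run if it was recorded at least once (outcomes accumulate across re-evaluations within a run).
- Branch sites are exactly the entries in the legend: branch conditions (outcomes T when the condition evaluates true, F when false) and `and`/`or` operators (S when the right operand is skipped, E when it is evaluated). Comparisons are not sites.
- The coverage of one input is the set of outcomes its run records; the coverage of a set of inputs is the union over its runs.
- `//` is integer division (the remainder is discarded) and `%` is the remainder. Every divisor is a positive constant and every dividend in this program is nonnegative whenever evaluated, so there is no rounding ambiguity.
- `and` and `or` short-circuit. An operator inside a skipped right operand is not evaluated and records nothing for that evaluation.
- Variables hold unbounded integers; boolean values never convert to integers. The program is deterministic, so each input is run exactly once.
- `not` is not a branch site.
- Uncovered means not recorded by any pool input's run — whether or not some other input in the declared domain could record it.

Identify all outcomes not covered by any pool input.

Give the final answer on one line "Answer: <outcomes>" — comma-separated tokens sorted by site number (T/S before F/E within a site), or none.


input #1 (k=2, q=1, u=5): covers B1=F, B2=F, B3=S, B5=T
input #2 (k=1, q=2, u=3): covers B1=F, B2=T, B3=E, B4=T, B5=F, B6=F, B7=E, B8=F, B9=E
input #3 (k=-2, q=1, u=6): covers B1=F, B2=T, B3=E, B4=T, B5=T
input #4 (k=-2, q=3, u=3): covers B1=F, B2=T, B3=E, B4=T, B5=F, B6=F, B7=S, B8=T, B9=E
input #5 (k=-1, q=1, u=2): covers B1=F, B2=T, B3=E, B4=F, B5=T
input #6 (k=1, q=3, u=4): covers B1=F, B2=T, B3=E, B4=T, B5=F, B6=F, B7=S, B8=F, B9=E
input #7 (k=1, q=1, u=4): covers B1=F, B2=T, B3=E, B4=T, B5=T
input #8 (k=-2, q=1, u=5): covers B1=F, B2=F, B3=S, B5=T
union over the pool: B1=F, B2=T, B2=F, B3=S, B3=E, B4=T, B4=F, B5=T, B5=F, B6=F, B7=S, B7=E, B8=T, B8=F, B9=E
uncovered (3 of 18): B1=T, B6=T, B9=S
Answer: B1=T, B6=T, B9=S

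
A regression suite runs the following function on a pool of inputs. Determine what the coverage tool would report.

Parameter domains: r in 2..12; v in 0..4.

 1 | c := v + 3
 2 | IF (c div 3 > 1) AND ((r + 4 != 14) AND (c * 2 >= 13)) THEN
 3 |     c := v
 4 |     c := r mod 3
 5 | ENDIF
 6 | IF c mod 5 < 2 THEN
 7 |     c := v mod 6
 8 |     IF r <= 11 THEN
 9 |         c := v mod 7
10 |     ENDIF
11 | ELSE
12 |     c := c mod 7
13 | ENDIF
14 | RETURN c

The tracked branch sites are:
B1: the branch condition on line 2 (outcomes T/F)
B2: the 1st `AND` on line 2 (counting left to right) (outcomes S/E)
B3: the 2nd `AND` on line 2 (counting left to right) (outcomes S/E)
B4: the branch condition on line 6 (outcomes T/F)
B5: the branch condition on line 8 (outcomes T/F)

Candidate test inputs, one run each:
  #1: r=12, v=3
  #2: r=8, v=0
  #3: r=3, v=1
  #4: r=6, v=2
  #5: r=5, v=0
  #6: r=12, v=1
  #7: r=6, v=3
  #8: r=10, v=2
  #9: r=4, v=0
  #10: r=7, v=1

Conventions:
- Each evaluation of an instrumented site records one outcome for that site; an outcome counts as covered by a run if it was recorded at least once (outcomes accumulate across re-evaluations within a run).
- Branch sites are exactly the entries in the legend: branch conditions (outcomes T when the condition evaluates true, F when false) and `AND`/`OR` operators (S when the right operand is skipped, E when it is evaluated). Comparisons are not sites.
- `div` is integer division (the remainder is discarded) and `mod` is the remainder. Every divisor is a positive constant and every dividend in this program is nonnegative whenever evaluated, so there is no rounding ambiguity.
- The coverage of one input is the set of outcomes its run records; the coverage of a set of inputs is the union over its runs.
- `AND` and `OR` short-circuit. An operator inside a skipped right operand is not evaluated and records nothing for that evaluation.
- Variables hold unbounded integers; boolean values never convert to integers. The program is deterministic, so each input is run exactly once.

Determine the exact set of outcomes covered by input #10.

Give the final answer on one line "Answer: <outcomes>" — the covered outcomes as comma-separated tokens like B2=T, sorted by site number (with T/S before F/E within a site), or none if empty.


Simulating input #10 (r=7, v=1) step by step:
  B2->S, B1->F, B4->F
distinct outcomes covered: B1=F, B2=S, B4=F
Answer: B1=F, B2=S, B4=F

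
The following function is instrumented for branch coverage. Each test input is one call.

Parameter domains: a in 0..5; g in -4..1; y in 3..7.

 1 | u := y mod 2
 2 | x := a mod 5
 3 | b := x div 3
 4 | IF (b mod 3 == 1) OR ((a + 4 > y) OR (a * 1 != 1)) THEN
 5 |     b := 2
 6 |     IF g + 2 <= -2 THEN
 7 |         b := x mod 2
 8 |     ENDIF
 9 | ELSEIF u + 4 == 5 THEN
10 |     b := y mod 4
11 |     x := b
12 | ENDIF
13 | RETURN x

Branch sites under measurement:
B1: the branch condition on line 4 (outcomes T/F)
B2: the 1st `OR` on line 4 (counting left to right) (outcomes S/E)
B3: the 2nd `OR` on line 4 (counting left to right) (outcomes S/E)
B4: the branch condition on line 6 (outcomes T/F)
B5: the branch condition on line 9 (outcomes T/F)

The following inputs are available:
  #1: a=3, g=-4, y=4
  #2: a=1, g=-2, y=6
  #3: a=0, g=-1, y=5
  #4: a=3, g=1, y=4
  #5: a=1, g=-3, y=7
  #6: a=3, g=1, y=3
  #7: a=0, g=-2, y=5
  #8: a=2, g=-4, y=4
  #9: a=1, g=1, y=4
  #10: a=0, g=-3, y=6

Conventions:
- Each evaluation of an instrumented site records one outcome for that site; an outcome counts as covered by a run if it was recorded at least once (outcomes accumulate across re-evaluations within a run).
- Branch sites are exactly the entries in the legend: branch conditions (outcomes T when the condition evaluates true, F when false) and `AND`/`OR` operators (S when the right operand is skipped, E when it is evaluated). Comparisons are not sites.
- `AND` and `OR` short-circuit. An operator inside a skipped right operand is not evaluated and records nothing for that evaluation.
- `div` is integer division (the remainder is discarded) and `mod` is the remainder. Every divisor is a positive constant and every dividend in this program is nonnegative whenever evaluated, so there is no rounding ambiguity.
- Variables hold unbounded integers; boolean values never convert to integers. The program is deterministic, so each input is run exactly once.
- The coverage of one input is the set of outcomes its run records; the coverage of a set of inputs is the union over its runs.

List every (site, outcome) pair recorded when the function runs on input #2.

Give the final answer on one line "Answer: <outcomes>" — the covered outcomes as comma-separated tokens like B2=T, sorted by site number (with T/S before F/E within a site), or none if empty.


Simulating input #2 (a=1, g=-2, y=6) step by step:
  B2->E, B3->E, B1->F, B5->F
distinct outcomes covered: B1=F, B2=E, B3=E, B5=F
Answer: B1=F, B2=E, B3=E, B5=F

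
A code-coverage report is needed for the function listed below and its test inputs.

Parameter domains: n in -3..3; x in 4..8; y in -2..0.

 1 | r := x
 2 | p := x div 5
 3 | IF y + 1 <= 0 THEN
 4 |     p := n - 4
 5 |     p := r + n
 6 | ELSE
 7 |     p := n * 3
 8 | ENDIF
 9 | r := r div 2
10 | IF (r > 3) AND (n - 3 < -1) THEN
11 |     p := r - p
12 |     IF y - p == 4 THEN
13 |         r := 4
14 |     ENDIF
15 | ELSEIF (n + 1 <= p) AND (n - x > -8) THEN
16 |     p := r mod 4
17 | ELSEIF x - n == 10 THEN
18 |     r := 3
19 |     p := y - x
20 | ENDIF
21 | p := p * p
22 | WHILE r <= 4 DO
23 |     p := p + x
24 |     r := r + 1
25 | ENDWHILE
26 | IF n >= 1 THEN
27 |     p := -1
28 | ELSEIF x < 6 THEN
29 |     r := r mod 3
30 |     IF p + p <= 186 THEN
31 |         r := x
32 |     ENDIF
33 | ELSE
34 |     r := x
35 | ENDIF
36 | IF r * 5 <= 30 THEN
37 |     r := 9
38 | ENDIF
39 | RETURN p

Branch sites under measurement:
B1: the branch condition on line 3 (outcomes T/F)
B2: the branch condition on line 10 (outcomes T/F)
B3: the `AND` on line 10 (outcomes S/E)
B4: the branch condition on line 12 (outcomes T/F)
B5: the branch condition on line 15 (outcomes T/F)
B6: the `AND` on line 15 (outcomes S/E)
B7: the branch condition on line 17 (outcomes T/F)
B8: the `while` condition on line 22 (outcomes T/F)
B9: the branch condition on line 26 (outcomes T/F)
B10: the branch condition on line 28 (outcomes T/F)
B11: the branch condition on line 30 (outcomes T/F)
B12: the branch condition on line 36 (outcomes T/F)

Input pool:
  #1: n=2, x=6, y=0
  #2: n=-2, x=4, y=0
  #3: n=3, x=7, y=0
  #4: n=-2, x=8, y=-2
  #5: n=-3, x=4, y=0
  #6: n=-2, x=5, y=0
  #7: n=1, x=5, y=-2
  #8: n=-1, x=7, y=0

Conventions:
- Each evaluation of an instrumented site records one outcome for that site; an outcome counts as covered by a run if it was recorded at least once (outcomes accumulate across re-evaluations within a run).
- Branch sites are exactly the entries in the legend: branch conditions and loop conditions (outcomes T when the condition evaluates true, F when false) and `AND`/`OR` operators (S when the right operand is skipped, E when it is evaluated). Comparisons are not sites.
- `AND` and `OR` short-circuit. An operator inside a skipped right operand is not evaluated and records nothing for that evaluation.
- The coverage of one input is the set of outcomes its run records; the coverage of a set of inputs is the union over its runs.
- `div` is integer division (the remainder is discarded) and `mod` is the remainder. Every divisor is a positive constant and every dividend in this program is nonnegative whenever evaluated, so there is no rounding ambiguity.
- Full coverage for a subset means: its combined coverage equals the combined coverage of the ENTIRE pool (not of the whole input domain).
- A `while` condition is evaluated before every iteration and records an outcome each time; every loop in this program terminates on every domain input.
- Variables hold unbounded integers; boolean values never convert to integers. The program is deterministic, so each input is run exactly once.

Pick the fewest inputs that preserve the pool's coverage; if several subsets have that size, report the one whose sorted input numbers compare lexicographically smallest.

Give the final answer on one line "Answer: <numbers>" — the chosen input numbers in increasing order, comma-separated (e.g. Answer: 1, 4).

input #1 (n=2, x=6, y=0): events B1->F, B3->S, B2->F, B6->E, B5->T, B8->T, B8->T, B8->F, B9->T, B12->T; covers B1=F, B2=F, B3=S, B5=T, B6=E, B8=T, B8=F, B9=T, B12=T
input #2 (n=-2, x=4, y=0): events B1->F, B3->S, B2->F, B6->S, B5->F, B7->F, B8->T, B8->T, B8->T, B8->F, B9->F, B10->T, B11->T, B12->T; covers B1=F, B2=F, B3=S, B5=F, B6=S, B7=F, B8=T, B8=F, B9=F, B10=T, B11=T, B12=T
input #3 (n=3, x=7, y=0): events B1->F, B3->S, B2->F, B6->E, B5->T, B8->T, B8->T, B8->F, B9->T, B12->T; covers B1=F, B2=F, B3=S, B5=T, B6=E, B8=T, B8=F, B9=T, B12=T
input #4 (n=-2, x=8, y=-2): events B1->T, B3->E, B2->T, B4->F, B8->T, B8->F, B9->F, B10->F, B12->F; covers B1=T, B2=T, B3=E, B4=F, B8=T, B8=F, B9=F, B10=F, B12=F
input #5 (n=-3, x=4, y=0): events B1->F, B3->S, B2->F, B6->S, B5->F, B7->F, B8->T, B8->T, B8->T, B8->F, B9->F, B10->T, B11->T, B12->T; covers B1=F, B2=F, B3=S, B5=F, B6=S, B7=F, B8=T, B8=F, B9=F, B10=T, B11=T, B12=T
input #6 (n=-2, x=5, y=0): events B1->F, B3->S, B2->F, B6->S, B5->F, B7->F, B8->T, B8->T, B8->T, B8->F, B9->F, B10->T, B11->T, B12->T; covers B1=F, B2=F, B3=S, B5=F, B6=S, B7=F, B8=T, B8=F, B9=F, B10=T, B11=T, B12=T
input #7 (n=1, x=5, y=-2): events B1->T, B3->S, B2->F, B6->E, B5->T, B8->T, B8->T, B8->T, B8->F, B9->T, B12->T; covers B1=T, B2=F, B3=S, B5=T, B6=E, B8=T, B8=F, B9=T, B12=T
input #8 (n=-1, x=7, y=0): events B1->F, B3->S, B2->F, B6->S, B5->F, B7->F, B8->T, B8->T, B8->F, B9->F, B10->F, B12->F; covers B1=F, B2=F, B3=S, B5=F, B6=S, B7=F, B8=T, B8=F, B9=F, B10=F, B12=F
union over all inputs: B1=T, B1=F, B2=T, B2=F, B3=S, B3=E, B4=F, B5=T, B5=F, B6=S, B6=E, B7=F, B8=T, B8=F, B9=T, B9=F, B10=T, B10=F, B11=T, B12=T, B12=F (21 outcomes)
no size-1 subset reaches all 21 outcomes (best union: 12/21)
no size-2 subset reaches all 21 outcomes (best union: 18/21)
at size 3, {1, 2, 4} reaches all 21 outcomes; every lexicographically earlier size-3 subset fails

Answer: 1, 2, 4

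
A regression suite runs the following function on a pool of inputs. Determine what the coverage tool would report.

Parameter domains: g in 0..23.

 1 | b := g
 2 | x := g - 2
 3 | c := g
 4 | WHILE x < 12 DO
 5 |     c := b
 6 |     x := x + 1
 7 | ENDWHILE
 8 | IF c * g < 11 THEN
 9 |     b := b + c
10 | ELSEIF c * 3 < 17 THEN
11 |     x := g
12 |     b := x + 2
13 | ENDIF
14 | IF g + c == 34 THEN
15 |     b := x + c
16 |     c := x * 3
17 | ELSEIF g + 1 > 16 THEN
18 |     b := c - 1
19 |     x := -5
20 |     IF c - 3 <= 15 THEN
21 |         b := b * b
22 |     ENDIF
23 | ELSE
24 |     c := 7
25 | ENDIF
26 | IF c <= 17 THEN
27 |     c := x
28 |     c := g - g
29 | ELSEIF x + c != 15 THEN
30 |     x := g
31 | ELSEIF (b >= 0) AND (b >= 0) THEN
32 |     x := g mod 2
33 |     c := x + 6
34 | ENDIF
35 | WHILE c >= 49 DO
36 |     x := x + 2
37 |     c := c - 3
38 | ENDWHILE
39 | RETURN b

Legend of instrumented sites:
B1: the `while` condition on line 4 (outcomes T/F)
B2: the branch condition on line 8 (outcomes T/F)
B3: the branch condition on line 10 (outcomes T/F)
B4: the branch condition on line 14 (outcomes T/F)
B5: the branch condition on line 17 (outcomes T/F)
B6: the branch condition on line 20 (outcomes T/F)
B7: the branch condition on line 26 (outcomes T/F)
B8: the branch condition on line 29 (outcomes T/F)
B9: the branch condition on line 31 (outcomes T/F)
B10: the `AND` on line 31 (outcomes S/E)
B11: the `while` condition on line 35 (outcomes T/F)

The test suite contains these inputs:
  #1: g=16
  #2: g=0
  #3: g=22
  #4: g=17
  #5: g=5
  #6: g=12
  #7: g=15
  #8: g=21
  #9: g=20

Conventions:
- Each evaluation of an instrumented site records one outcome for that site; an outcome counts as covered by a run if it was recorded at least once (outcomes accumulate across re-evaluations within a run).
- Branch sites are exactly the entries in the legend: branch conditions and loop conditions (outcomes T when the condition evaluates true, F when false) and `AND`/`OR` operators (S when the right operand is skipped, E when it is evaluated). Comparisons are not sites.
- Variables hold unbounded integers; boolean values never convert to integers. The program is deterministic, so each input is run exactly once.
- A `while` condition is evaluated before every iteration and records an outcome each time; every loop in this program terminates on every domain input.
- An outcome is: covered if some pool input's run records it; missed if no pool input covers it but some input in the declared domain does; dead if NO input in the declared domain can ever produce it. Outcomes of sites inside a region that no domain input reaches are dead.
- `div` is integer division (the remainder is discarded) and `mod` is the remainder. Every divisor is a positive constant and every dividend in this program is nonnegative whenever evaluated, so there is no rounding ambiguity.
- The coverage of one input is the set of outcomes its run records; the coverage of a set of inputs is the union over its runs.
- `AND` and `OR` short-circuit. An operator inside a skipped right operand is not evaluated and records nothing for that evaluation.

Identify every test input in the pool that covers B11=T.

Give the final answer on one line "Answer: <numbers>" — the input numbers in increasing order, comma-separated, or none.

input #1 (g=16): does not produce B11=T
input #2 (g=0): does not produce B11=T
input #3 (g=22): does not produce B11=T
input #4 (g=17): does not produce B11=T
input #5 (g=5): does not produce B11=T
input #6 (g=12): does not produce B11=T
input #7 (g=15): does not produce B11=T
input #8 (g=21): does not produce B11=T
input #9 (g=20): does not produce B11=T

Answer: none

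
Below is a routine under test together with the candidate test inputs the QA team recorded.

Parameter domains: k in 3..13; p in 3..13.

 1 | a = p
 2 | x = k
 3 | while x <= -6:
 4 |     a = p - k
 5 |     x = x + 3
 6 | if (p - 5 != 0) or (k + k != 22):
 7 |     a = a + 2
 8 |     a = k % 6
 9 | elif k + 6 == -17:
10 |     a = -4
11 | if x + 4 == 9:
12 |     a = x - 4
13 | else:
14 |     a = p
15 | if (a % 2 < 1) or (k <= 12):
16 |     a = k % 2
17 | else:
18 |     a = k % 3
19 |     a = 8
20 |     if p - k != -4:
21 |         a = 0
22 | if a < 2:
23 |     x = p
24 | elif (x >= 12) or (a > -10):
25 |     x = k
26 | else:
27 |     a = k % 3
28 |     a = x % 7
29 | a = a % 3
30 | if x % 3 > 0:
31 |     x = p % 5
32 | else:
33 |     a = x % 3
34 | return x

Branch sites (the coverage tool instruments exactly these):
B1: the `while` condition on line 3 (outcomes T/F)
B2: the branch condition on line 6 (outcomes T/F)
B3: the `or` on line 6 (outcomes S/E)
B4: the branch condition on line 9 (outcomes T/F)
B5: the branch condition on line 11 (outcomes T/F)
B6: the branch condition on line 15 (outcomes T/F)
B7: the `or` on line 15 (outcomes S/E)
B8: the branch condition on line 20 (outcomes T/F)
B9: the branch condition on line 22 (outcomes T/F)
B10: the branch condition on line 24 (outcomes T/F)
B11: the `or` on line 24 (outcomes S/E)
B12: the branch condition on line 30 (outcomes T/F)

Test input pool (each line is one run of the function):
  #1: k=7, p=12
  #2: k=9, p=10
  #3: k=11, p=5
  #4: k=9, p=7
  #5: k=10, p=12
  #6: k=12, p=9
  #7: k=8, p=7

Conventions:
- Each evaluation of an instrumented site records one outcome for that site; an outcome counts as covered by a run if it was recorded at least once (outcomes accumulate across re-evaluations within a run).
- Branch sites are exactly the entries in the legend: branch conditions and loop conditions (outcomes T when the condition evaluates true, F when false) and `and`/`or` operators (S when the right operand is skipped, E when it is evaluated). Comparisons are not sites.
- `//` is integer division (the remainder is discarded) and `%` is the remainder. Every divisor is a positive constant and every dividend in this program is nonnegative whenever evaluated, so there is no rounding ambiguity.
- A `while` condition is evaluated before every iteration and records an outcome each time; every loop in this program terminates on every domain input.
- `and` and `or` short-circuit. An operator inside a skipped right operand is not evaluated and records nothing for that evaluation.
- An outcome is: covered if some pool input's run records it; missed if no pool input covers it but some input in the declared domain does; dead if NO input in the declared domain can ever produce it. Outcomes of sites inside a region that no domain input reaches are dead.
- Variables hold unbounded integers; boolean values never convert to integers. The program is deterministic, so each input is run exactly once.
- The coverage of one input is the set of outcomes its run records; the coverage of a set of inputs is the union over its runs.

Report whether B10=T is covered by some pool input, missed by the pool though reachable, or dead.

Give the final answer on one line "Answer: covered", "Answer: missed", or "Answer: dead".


no pool input records B10=T
but domain input (k=13, p=9) does record it -> reachable, so missed
Answer: missed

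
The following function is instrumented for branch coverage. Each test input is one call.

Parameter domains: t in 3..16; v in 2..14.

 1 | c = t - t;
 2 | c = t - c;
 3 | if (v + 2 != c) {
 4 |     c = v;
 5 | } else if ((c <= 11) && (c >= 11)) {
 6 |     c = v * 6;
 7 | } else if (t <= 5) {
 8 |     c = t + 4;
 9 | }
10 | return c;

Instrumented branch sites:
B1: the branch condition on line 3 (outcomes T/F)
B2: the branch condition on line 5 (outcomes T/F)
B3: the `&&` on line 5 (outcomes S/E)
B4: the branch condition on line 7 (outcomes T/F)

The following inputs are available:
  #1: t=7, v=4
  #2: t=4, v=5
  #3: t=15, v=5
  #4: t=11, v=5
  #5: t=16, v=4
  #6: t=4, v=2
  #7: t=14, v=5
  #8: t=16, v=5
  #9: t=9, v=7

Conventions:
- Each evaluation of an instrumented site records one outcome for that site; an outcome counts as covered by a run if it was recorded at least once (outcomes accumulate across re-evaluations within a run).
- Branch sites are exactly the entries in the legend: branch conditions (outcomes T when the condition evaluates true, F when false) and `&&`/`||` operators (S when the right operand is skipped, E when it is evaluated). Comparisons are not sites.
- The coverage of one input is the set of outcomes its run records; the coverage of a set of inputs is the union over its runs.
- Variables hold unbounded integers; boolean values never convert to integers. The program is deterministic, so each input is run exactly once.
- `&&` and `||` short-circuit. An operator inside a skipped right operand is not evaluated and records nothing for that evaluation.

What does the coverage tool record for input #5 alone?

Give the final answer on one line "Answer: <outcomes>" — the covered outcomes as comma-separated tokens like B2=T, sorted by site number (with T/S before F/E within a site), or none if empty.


Running input #5 (t=16, v=4), event by event:
  B1->T
collecting distinct outcomes: B1=T
Answer: B1=T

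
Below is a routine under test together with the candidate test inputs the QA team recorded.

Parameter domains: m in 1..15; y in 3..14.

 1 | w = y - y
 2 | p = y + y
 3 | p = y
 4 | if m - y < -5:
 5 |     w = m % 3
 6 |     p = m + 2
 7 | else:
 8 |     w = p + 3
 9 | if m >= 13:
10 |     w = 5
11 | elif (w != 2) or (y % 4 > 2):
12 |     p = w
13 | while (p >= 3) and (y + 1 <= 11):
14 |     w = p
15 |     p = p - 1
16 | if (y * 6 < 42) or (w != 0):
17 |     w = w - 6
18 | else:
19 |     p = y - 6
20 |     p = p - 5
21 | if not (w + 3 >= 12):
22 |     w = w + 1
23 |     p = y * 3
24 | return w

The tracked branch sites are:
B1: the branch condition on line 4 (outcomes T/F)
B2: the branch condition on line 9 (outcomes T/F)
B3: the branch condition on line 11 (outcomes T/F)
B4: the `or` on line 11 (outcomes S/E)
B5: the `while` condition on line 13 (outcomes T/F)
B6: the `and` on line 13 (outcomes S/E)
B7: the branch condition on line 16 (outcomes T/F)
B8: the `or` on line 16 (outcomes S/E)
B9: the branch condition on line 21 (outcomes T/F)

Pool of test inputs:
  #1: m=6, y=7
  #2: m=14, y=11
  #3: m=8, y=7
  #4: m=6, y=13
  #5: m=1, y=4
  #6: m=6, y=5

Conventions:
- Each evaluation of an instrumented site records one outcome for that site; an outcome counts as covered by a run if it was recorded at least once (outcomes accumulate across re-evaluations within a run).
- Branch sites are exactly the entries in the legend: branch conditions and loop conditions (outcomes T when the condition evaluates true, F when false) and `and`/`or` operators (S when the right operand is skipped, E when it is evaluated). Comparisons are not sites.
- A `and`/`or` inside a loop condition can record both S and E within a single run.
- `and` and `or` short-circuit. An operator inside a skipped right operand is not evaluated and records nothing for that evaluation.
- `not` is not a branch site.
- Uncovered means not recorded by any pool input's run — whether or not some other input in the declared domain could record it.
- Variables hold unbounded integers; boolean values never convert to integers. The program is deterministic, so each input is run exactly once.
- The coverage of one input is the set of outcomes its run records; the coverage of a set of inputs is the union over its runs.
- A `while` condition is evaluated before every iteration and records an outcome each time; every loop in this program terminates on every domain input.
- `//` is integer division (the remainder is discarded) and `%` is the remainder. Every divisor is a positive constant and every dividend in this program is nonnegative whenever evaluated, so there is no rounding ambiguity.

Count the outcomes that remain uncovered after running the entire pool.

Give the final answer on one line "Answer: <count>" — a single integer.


input #1 (m=6, y=7): events B1->F, B2->F, B4->S, B3->T, B6->E, B5->T, B6->E, B5->T, B6->E, B5->T, B6->E, B5->T, B6->E, B5->T, ...; covers B1=F, B2=F, B3=T, B4=S, B5=T, B5=F, B6=S, B6=E, B7=T, B8=E, B9=T
input #2 (m=14, y=11): events B1->F, B2->T, B6->E, B5->F, B8->E, B7->T, B9->T; covers B1=F, B2=T, B5=F, B6=E, B7=T, B8=E, B9=T
input #3 (m=8, y=7): events B1->F, B2->F, B4->S, B3->T, B6->E, B5->T, B6->E, B5->T, B6->E, B5->T, B6->E, B5->T, B6->E, B5->T, ...; covers B1=F, B2=F, B3=T, B4=S, B5=T, B5=F, B6=S, B6=E, B7=T, B8=E, B9=T
input #4 (m=6, y=13): events B1->T, B2->F, B4->S, B3->T, B6->S, B5->F, B8->E, B7->F, B9->T; covers B1=T, B2=F, B3=T, B4=S, B5=F, B6=S, B7=F, B8=E, B9=T
input #5 (m=1, y=4): events B1->F, B2->F, B4->S, B3->T, B6->E, B5->T, B6->E, B5->T, B6->E, B5->T, B6->E, B5->T, B6->E, B5->T, ...; covers B1=F, B2=F, B3=T, B4=S, B5=T, B5=F, B6=S, B6=E, B7=T, B8=S, B9=T
input #6 (m=6, y=5): events B1->F, B2->F, B4->S, B3->T, B6->E, B5->T, B6->E, B5->T, B6->E, B5->T, B6->E, B5->T, B6->E, B5->T, ...; covers B1=F, B2=F, B3=T, B4=S, B5=T, B5=F, B6=S, B6=E, B7=T, B8=S, B9=T
union over the pool: B1=T, B1=F, B2=T, B2=F, B3=T, B4=S, B5=T, B5=F, B6=S, B6=E, B7=T, B7=F, B8=S, B8=E, B9=T
uncovered (3 of 18): B3=F, B4=E, B9=F
Answer: 3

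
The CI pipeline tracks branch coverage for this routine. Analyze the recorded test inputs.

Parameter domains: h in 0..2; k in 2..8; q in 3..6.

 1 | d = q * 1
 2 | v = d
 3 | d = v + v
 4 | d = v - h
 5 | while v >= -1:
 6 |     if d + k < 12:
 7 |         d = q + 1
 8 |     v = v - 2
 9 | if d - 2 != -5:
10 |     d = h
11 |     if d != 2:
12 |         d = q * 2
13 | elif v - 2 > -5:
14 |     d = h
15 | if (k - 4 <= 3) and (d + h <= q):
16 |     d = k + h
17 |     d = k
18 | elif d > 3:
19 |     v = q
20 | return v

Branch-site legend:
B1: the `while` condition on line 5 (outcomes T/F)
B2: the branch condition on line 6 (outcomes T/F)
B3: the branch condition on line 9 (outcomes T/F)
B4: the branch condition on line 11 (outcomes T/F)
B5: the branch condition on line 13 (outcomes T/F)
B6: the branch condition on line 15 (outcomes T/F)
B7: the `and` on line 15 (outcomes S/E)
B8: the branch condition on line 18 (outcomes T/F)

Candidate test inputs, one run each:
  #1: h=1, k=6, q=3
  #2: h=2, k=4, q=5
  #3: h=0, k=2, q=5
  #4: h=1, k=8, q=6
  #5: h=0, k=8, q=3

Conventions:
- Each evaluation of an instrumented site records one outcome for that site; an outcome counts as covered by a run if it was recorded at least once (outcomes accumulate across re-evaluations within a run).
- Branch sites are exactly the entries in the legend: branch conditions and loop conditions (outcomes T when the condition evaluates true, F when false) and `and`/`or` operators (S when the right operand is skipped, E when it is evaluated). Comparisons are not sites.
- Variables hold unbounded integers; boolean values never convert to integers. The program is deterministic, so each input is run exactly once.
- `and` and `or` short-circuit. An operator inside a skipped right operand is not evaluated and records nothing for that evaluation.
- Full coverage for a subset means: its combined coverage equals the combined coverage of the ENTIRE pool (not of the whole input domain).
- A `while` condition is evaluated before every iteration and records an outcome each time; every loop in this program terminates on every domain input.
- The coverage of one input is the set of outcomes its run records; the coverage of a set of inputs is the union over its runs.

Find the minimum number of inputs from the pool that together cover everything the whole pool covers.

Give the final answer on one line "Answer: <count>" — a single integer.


input #1 (h=1, k=6, q=3): events B1->T, B2->T, B1->T, B2->T, B1->T, B2->T, B1->F, B3->T, B4->T, B7->E, B6->F, B8->T; covers B1=T, B1=F, B2=T, B3=T, B4=T, B6=F, B7=E, B8=T
input #2 (h=2, k=4, q=5): events B1->T, B2->T, B1->T, B2->T, B1->T, B2->T, B1->T, B2->T, B1->F, B3->T, B4->F, B7->E, B6->T; covers B1=T, B1=F, B2=T, B3=T, B4=F, B6=T, B7=E
input #3 (h=0, k=2, q=5): events B1->T, B2->T, B1->T, B2->T, B1->T, B2->T, B1->T, B2->T, B1->F, B3->T, B4->T, B7->E, B6->F, B8->T; covers B1=T, B1=F, B2=T, B3=T, B4=T, B6=F, B7=E, B8=T
input #4 (h=1, k=8, q=6): events B1->T, B2->F, B1->T, B2->F, B1->T, B2->F, B1->T, B2->F, B1->F, B3->T, B4->T, B7->S, B6->F, B8->T; covers B1=T, B1=F, B2=F, B3=T, B4=T, B6=F, B7=S, B8=T
input #5 (h=0, k=8, q=3): events B1->T, B2->T, B1->T, B2->F, B1->T, B2->F, B1->F, B3->T, B4->T, B7->S, B6->F, B8->T; covers B1=T, B1=F, B2=T, B2=F, B3=T, B4=T, B6=F, B7=S, B8=T
together the pool reaches 12 outcomes: B1=T, B1=F, B2=T, B2=F, B3=T, B4=T, B4=F, B6=T, B6=F, B7=S, B7=E, B8=T
checked all size-1 subsets: none covers 12 outcomes (max 9/12)
size 2: inputs {2, 4} cover all 12 outcomes, and no lexicographically smaller subset of this size does
Answer: 2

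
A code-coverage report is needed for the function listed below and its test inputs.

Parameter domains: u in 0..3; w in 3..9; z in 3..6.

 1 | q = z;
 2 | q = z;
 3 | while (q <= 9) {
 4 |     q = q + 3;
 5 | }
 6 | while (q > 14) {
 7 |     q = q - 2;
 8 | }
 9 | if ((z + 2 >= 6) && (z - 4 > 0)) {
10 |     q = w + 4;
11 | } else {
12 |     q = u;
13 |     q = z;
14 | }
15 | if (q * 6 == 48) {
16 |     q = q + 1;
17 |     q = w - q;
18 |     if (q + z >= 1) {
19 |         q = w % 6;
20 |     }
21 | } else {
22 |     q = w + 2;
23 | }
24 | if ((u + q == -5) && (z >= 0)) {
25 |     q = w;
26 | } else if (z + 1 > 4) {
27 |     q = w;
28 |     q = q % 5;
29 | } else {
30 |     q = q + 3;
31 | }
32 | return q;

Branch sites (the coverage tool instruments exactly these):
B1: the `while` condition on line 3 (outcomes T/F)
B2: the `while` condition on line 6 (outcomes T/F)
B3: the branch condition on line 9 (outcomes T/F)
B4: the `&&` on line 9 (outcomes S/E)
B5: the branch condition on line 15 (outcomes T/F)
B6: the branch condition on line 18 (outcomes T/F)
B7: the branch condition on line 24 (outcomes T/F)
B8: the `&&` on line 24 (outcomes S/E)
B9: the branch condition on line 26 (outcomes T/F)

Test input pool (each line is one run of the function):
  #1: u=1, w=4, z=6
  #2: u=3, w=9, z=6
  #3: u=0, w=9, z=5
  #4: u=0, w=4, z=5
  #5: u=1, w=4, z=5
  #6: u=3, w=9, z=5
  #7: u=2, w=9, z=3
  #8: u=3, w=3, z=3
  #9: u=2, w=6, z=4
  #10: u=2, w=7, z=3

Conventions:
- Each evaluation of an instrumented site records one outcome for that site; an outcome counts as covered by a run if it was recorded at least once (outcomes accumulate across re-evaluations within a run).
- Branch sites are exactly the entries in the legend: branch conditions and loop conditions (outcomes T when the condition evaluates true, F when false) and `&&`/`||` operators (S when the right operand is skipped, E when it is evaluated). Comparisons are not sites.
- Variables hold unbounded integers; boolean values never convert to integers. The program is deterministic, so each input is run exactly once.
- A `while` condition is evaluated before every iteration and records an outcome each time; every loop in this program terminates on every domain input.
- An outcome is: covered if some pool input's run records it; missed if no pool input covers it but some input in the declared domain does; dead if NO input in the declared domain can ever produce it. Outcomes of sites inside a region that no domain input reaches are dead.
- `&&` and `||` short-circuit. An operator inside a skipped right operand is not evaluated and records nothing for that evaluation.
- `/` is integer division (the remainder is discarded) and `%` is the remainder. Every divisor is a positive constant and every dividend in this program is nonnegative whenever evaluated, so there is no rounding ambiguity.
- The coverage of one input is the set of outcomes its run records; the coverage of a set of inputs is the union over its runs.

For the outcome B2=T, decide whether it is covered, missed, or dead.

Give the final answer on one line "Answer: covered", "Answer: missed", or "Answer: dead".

no pool input records B2=T
checking all 112 inputs in the declared domain: B2=T is never recorded -> dead

Answer: dead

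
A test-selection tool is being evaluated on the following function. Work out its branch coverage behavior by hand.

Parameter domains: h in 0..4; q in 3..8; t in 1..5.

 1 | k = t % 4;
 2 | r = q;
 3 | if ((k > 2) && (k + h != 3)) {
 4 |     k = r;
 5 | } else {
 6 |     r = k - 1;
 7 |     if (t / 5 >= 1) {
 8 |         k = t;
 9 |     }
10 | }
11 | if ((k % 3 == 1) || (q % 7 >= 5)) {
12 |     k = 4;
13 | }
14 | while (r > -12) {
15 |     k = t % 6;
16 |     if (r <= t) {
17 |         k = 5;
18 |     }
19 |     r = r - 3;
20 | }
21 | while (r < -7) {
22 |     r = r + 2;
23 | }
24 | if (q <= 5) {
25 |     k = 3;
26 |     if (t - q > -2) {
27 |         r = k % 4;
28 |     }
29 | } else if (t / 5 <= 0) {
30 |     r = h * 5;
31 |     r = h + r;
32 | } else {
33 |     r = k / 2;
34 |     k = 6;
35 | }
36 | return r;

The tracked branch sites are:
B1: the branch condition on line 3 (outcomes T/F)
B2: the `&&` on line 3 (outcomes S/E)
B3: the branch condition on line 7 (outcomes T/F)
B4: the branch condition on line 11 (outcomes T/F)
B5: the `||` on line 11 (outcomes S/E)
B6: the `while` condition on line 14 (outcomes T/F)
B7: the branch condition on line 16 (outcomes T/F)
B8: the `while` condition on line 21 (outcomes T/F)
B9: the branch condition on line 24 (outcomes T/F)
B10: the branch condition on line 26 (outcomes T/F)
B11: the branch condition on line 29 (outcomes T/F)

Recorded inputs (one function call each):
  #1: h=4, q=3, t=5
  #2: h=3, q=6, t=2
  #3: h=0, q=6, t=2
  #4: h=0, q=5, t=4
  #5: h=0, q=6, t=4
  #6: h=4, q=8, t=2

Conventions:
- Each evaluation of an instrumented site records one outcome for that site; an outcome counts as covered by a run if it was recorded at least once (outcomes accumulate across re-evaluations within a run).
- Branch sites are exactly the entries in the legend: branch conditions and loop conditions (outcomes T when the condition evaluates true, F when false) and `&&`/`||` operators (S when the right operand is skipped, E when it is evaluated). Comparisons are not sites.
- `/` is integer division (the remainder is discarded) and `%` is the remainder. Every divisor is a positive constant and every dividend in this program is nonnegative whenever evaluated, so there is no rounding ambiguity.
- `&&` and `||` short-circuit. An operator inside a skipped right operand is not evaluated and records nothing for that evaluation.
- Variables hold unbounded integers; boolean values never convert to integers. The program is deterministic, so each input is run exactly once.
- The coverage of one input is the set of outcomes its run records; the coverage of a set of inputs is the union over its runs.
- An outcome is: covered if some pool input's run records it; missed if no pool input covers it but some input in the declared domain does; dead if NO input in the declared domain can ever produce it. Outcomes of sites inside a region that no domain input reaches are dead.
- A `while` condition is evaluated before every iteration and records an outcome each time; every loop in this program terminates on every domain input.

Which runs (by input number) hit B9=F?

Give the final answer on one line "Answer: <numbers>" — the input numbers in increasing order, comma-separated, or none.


input #1 (h=4, q=3, t=5): never hits B9=F
input #2 (h=3, q=6, t=2): hits B9=F
input #3 (h=0, q=6, t=2): hits B9=F
input #4 (h=0, q=5, t=4): never hits B9=F
input #5 (h=0, q=6, t=4): hits B9=F
input #6 (h=4, q=8, t=2): hits B9=F
Answer: 2, 3, 5, 6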